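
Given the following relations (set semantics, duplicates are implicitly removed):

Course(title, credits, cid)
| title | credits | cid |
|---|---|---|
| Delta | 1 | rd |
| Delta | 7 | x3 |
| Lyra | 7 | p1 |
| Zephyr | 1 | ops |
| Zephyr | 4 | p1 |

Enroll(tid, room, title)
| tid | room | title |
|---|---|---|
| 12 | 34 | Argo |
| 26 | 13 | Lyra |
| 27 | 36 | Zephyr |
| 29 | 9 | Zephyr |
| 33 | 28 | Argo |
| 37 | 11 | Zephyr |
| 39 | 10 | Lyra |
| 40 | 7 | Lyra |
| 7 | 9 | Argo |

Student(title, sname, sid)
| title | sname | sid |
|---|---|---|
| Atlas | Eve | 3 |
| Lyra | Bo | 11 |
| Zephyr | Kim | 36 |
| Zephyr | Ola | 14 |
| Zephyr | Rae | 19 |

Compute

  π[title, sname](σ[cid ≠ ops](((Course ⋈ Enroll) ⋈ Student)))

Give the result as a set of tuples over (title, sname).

{(Lyra, Bo), (Zephyr, Kim), (Zephyr, Ola), (Zephyr, Rae)}

Joining Course and Enroll on title yields {(Lyra, 7, p1, 26, 13), (Lyra, 7, p1, 39, 10), (Lyra, 7, p1, 40, 7), (Zephyr, 1, ops, 27, 36), (Zephyr, 1, ops, 29, 9), (Zephyr, 1, ops, 37, 11), (Zephyr, 4, p1, 27, 36), (Zephyr, 4, p1, 29, 9), (Zephyr, 4, p1, 37, 11)}.
Joining (Course ⋈ Enroll) and Student on title yields {(Lyra, 7, p1, 26, 13, Bo, 11), (Lyra, 7, p1, 39, 10, Bo, 11), (Lyra, 7, p1, 40, 7, Bo, 11), (Zephyr, 1, ops, 27, 36, Kim, 36), (Zephyr, 1, ops, 27, 36, Ola, 14), (Zephyr, 1, ops, 27, 36, Rae, 19), (Zephyr, 1, ops, 29, 9, Kim, 36), (Zephyr, 1, ops, 29, 9, Ola, 14), (Zephyr, 1, ops, 29, 9, Rae, 19), (Zephyr, 1, ops, 37, 11, Kim, 36), (Zephyr, 1, ops, 37, 11, Ola, 14), (Zephyr, 1, ops, 37, 11, Rae, 19), (Zephyr, 4, p1, 27, 36, Kim, 36), (Zephyr, 4, p1, 27, 36, Ola, 14), (Zephyr, 4, p1, 27, 36, Rae, 19), (Zephyr, 4, p1, 29, 9, Kim, 36), (Zephyr, 4, p1, 29, 9, Ola, 14), (Zephyr, 4, p1, 29, 9, Rae, 19), (Zephyr, 4, p1, 37, 11, Kim, 36), (Zephyr, 4, p1, 37, 11, Ola, 14), (Zephyr, 4, p1, 37, 11, Rae, 19)}.
Apply σ_{cid ≠ ops}; surviving tuples: {(Lyra, 7, p1, 26, 13, Bo, 11), (Lyra, 7, p1, 39, 10, Bo, 11), (Lyra, 7, p1, 40, 7, Bo, 11), (Zephyr, 4, p1, 27, 36, Kim, 36), (Zephyr, 4, p1, 27, 36, Ola, 14), (Zephyr, 4, p1, 27, 36, Rae, 19), (Zephyr, 4, p1, 29, 9, Kim, 36), (Zephyr, 4, p1, 29, 9, Ola, 14), (Zephyr, 4, p1, 29, 9, Rae, 19), (Zephyr, 4, p1, 37, 11, Kim, 36), (Zephyr, 4, p1, 37, 11, Ola, 14), (Zephyr, 4, p1, 37, 11, Rae, 19)}
π[title, sname]: project onto (title, sname) (8 duplicate(s) eliminated) → {(Lyra, Bo), (Zephyr, Kim), (Zephyr, Ola), (Zephyr, Rae)}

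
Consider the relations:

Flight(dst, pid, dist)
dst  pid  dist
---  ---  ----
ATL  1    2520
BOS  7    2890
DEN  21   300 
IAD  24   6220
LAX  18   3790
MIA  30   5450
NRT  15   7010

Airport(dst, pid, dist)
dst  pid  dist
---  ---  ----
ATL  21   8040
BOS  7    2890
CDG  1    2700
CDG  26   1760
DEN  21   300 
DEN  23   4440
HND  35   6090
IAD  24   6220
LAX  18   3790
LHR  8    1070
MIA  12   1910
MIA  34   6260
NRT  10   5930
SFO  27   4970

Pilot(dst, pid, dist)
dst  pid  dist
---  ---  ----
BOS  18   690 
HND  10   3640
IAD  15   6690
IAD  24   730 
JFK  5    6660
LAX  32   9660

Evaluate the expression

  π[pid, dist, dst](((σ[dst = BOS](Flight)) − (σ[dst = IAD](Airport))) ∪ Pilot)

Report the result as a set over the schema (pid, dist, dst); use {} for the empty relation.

Apply σ_{dst = BOS}; surviving tuples: {(BOS, 7, 2890)}
Apply σ_{dst = IAD}; surviving tuples: {(IAD, 24, 6220)}
Difference: {(BOS, 7, 2890)} with {(IAD, 24, 6220)} → {(BOS, 7, 2890)}
Union: {(BOS, 7, 2890)} with {(BOS, 18, 690), (HND, 10, 3640), (IAD, 15, 6690), (IAD, 24, 730), (JFK, 5, 6660), (LAX, 32, 9660)} → {(BOS, 18, 690), (BOS, 7, 2890), (HND, 10, 3640), (IAD, 15, 6690), (IAD, 24, 730), (JFK, 5, 6660), (LAX, 32, 9660)}
Projecting to pid, dist, dst: {(10, 3640, HND), (15, 6690, IAD), (18, 690, BOS), (24, 730, IAD), (32, 9660, LAX), (5, 6660, JFK), (7, 2890, BOS)}

{(10, 3640, HND), (15, 6690, IAD), (18, 690, BOS), (24, 730, IAD), (32, 9660, LAX), (5, 6660, JFK), (7, 2890, BOS)}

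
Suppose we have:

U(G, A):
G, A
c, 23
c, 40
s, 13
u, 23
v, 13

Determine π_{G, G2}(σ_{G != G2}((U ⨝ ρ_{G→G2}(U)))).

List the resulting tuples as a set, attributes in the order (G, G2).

{(c, u), (s, v), (u, c), (v, s)}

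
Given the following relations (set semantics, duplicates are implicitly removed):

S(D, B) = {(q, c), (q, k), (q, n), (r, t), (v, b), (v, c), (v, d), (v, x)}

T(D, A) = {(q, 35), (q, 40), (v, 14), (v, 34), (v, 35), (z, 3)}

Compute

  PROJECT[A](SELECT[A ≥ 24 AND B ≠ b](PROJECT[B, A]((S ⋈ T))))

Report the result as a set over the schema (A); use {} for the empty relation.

{34, 35, 40}

Joining S and T on D yields {(q, c, 35), (q, c, 40), (q, k, 35), (q, k, 40), (q, n, 35), (q, n, 40), (v, b, 14), (v, b, 34), (v, b, 35), (v, c, 14), (v, c, 34), (v, c, 35), (v, d, 14), (v, d, 34), (v, d, 35), (v, x, 14), (v, x, 34), (v, x, 35)}.
Keep only column(s) B, A (1 duplicate(s) eliminated): {(b, 14), (b, 34), (b, 35), (c, 14), (c, 34), (c, 35), (c, 40), (d, 14), (d, 34), (d, 35), (k, 35), (k, 40), (n, 35), (n, 40), (x, 14), (x, 34), (x, 35)}
Selection A ≥ 24 AND B ≠ b: {(c, 34), (c, 35), (c, 40), (d, 34), (d, 35), (k, 35), (k, 40), (n, 35), (n, 40), (x, 34), (x, 35)}
Keep only column(s) A (8 duplicate(s) eliminated): {34, 35, 40}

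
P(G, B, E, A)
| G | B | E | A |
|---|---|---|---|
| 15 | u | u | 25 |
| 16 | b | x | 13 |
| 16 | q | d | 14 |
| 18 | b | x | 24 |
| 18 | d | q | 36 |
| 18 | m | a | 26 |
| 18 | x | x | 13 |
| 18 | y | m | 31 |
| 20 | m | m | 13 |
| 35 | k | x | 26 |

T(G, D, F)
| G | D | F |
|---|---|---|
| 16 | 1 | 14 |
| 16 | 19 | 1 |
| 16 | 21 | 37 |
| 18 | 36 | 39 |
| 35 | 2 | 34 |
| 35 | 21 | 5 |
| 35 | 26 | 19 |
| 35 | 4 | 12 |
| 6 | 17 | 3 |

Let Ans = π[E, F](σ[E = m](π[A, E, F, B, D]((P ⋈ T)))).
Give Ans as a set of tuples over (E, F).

{(m, 39)}

P ⋈ T (natural join on G): {(16, b, x, 13, 1, 14), (16, b, x, 13, 19, 1), (16, b, x, 13, 21, 37), (16, q, d, 14, 1, 14), (16, q, d, 14, 19, 1), (16, q, d, 14, 21, 37), (18, b, x, 24, 36, 39), (18, d, q, 36, 36, 39), (18, m, a, 26, 36, 39), (18, x, x, 13, 36, 39), (18, y, m, 31, 36, 39), (35, k, x, 26, 2, 34), (35, k, x, 26, 21, 5), (35, k, x, 26, 26, 19), (35, k, x, 26, 4, 12)}
π_{A, E, F, B, D} gives {(13, x, 1, b, 19), (13, x, 14, b, 1), (13, x, 37, b, 21), (13, x, 39, x, 36), (14, d, 1, q, 19), (14, d, 14, q, 1), (14, d, 37, q, 21), (24, x, 39, b, 36), (26, a, 39, m, 36), (26, x, 12, k, 4), (26, x, 19, k, 26), (26, x, 34, k, 2), (26, x, 5, k, 21), (31, m, 39, y, 36), (36, q, 39, d, 36)}.
σ[E = m]: keep tuples satisfying E = m → {(31, m, 39, y, 36)}
π_{E, F} gives {(m, 39)}.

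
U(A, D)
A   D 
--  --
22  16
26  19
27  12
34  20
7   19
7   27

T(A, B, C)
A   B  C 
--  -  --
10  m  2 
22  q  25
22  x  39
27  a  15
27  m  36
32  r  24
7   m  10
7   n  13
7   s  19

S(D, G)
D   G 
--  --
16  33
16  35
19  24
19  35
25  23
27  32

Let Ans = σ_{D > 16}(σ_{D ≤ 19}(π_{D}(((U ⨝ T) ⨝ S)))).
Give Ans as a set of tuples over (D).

{19}

Joining U and T on A yields {(22, 16, q, 25), (22, 16, x, 39), (27, 12, a, 15), (27, 12, m, 36), (7, 19, m, 10), (7, 19, n, 13), (7, 19, s, 19), (7, 27, m, 10), (7, 27, n, 13), (7, 27, s, 19)}.
Joining (U ⨝ T) and S on D yields {(22, 16, q, 25, 33), (22, 16, q, 25, 35), (22, 16, x, 39, 33), (22, 16, x, 39, 35), (7, 19, m, 10, 24), (7, 19, m, 10, 35), (7, 19, n, 13, 24), (7, 19, n, 13, 35), (7, 19, s, 19, 24), (7, 19, s, 19, 35), (7, 27, m, 10, 32), (7, 27, n, 13, 32), (7, 27, s, 19, 32)}.
Projecting to D (10 duplicate(s) eliminated): {16, 19, 27}
σ[D ≤ 19]: keep tuples satisfying D ≤ 19 → {16, 19}
σ[D > 16]: keep tuples satisfying D > 16 → {19}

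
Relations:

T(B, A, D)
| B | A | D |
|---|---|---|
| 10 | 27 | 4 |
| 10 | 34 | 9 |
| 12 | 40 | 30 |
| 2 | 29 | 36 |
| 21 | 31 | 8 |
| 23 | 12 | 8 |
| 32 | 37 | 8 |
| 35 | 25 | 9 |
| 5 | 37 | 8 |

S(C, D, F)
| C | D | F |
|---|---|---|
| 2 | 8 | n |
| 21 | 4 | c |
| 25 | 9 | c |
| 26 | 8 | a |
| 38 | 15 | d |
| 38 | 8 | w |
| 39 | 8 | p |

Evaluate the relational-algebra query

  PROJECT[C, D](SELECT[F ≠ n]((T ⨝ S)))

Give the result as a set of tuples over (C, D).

Natural join on D: {(10, 27, 4, 21, c), (10, 34, 9, 25, c), (21, 31, 8, 2, n), (21, 31, 8, 26, a), (21, 31, 8, 38, w), (21, 31, 8, 39, p), (23, 12, 8, 2, n), (23, 12, 8, 26, a), (23, 12, 8, 38, w), (23, 12, 8, 39, p), (32, 37, 8, 2, n), (32, 37, 8, 26, a), (32, 37, 8, 38, w), (32, 37, 8, 39, p), (35, 25, 9, 25, c), (5, 37, 8, 2, n), (5, 37, 8, 26, a), (5, 37, 8, 38, w), (5, 37, 8, 39, p)}
Apply σ_{F ≠ n}; surviving tuples: {(10, 27, 4, 21, c), (10, 34, 9, 25, c), (21, 31, 8, 26, a), (21, 31, 8, 38, w), (21, 31, 8, 39, p), (23, 12, 8, 26, a), (23, 12, 8, 38, w), (23, 12, 8, 39, p), (32, 37, 8, 26, a), (32, 37, 8, 38, w), (32, 37, 8, 39, p), (35, 25, 9, 25, c), (5, 37, 8, 26, a), (5, 37, 8, 38, w), (5, 37, 8, 39, p)}
π[C, D]: project onto (C, D) (10 duplicate(s) eliminated) → {(21, 4), (25, 9), (26, 8), (38, 8), (39, 8)}

{(21, 4), (25, 9), (26, 8), (38, 8), (39, 8)}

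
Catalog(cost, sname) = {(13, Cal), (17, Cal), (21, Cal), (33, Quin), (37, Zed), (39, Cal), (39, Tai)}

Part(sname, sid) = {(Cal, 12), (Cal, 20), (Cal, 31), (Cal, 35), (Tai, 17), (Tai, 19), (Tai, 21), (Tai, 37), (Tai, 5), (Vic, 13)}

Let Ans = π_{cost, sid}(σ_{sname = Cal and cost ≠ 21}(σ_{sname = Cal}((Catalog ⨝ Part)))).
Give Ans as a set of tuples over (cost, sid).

{(13, 12), (13, 20), (13, 31), (13, 35), (17, 12), (17, 20), (17, 31), (17, 35), (39, 12), (39, 20), (39, 31), (39, 35)}

Catalog ⋈ Part (natural join on sname): {(13, Cal, 12), (13, Cal, 20), (13, Cal, 31), (13, Cal, 35), (17, Cal, 12), (17, Cal, 20), (17, Cal, 31), (17, Cal, 35), (21, Cal, 12), (21, Cal, 20), (21, Cal, 31), (21, Cal, 35), (39, Cal, 12), (39, Cal, 20), (39, Cal, 31), (39, Cal, 35), (39, Tai, 17), (39, Tai, 19), (39, Tai, 21), (39, Tai, 37), (39, Tai, 5)}
σ[sname = Cal]: keep tuples satisfying sname = Cal → {(13, Cal, 12), (13, Cal, 20), (13, Cal, 31), (13, Cal, 35), (17, Cal, 12), (17, Cal, 20), (17, Cal, 31), (17, Cal, 35), (21, Cal, 12), (21, Cal, 20), (21, Cal, 31), (21, Cal, 35), (39, Cal, 12), (39, Cal, 20), (39, Cal, 31), (39, Cal, 35)}
σ[sname = Cal and cost ≠ 21]: keep tuples satisfying sname = Cal and cost ≠ 21 → {(13, Cal, 12), (13, Cal, 20), (13, Cal, 31), (13, Cal, 35), (17, Cal, 12), (17, Cal, 20), (17, Cal, 31), (17, Cal, 35), (39, Cal, 12), (39, Cal, 20), (39, Cal, 31), (39, Cal, 35)}
Keep only column(s) cost, sid: {(13, 12), (13, 20), (13, 31), (13, 35), (17, 12), (17, 20), (17, 31), (17, 35), (39, 12), (39, 20), (39, 31), (39, 35)}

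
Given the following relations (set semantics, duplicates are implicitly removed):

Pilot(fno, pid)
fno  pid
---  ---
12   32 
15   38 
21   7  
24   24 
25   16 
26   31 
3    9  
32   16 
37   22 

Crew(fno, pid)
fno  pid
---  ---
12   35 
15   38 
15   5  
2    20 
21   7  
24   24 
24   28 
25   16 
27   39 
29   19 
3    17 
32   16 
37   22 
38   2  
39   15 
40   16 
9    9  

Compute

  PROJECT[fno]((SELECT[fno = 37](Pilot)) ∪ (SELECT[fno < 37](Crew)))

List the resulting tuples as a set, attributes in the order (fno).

{12, 15, 2, 21, 24, 25, 27, 29, 3, 32, 37, 9}

σ[fno = 37]: keep tuples satisfying fno = 37 → {(37, 22)}
σ[fno < 37]: keep tuples satisfying fno < 37 → {(12, 35), (15, 38), (15, 5), (2, 20), (21, 7), (24, 24), (24, 28), (25, 16), (27, 39), (29, 19), (3, 17), (32, 16), (9, 9)}
Set union of the two operands is {(12, 35), (15, 38), (15, 5), (2, 20), (21, 7), (24, 24), (24, 28), (25, 16), (27, 39), (29, 19), (3, 17), (32, 16), (37, 22), (9, 9)}.
π_{fno} gives {12, 15, 2, 21, 24, 25, 27, 29, 3, 32, 37, 9} (2 duplicate(s) eliminated).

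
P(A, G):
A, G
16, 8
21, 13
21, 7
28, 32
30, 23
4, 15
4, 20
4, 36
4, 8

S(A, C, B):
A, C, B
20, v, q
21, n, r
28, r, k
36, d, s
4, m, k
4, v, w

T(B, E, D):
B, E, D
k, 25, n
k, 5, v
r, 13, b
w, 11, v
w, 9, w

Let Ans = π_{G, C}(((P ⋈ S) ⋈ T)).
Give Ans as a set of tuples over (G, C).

P ⋈ S (natural join on A): {(21, 13, n, r), (21, 7, n, r), (28, 32, r, k), (4, 15, m, k), (4, 15, v, w), (4, 20, m, k), (4, 20, v, w), (4, 36, m, k), (4, 36, v, w), (4, 8, m, k), (4, 8, v, w)}
(P ⋈ S) ⋈ T (natural join on B): {(21, 13, n, r, 13, b), (21, 7, n, r, 13, b), (28, 32, r, k, 25, n), (28, 32, r, k, 5, v), (4, 15, m, k, 25, n), (4, 15, m, k, 5, v), (4, 15, v, w, 11, v), (4, 15, v, w, 9, w), (4, 20, m, k, 25, n), (4, 20, m, k, 5, v), (4, 20, v, w, 11, v), (4, 20, v, w, 9, w), (4, 36, m, k, 25, n), (4, 36, m, k, 5, v), (4, 36, v, w, 11, v), (4, 36, v, w, 9, w), (4, 8, m, k, 25, n), (4, 8, m, k, 5, v), (4, 8, v, w, 11, v), (4, 8, v, w, 9, w)}
Keep only column(s) G, C (9 duplicate(s) eliminated): {(13, n), (15, m), (15, v), (20, m), (20, v), (32, r), (36, m), (36, v), (7, n), (8, m), (8, v)}

{(13, n), (15, m), (15, v), (20, m), (20, v), (32, r), (36, m), (36, v), (7, n), (8, m), (8, v)}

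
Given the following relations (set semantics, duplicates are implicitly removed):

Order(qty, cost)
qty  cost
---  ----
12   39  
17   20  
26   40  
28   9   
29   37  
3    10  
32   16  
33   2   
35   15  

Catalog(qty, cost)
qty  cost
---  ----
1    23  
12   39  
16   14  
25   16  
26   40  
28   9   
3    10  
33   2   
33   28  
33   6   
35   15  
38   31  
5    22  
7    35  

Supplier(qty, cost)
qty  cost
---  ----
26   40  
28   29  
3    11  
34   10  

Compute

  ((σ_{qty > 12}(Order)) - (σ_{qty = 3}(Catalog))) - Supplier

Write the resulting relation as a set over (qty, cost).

{(17, 20), (28, 9), (29, 37), (32, 16), (33, 2), (35, 15)}

Selection qty > 12: {(17, 20), (26, 40), (28, 9), (29, 37), (32, 16), (33, 2), (35, 15)}
Selection qty = 3: {(3, 10)}
Taking the difference: {(17, 20), (26, 40), (28, 9), (29, 37), (32, 16), (33, 2), (35, 15)}
Taking the difference: {(17, 20), (28, 9), (29, 37), (32, 16), (33, 2), (35, 15)}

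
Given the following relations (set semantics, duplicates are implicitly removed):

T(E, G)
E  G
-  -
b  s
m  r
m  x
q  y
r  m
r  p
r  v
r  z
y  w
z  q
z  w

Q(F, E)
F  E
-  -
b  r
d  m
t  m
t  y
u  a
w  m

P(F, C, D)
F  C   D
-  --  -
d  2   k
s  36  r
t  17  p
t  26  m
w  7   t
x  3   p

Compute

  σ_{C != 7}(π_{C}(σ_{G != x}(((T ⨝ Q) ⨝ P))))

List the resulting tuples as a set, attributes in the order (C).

{17, 2, 26}

Natural join on E: {(m, r, d), (m, r, t), (m, r, w), (m, x, d), (m, x, t), (m, x, w), (r, m, b), (r, p, b), (r, v, b), (r, z, b), (y, w, t)}
Natural join on F: {(m, r, d, 2, k), (m, r, t, 17, p), (m, r, t, 26, m), (m, r, w, 7, t), (m, x, d, 2, k), (m, x, t, 17, p), (m, x, t, 26, m), (m, x, w, 7, t), (y, w, t, 17, p), (y, w, t, 26, m)}
Filtering on G != x leaves {(m, r, d, 2, k), (m, r, t, 17, p), (m, r, t, 26, m), (m, r, w, 7, t), (y, w, t, 17, p), (y, w, t, 26, m)}.
Keep only column(s) C (2 duplicate(s) eliminated): {17, 2, 26, 7}
Filtering on C != 7 leaves {17, 2, 26}.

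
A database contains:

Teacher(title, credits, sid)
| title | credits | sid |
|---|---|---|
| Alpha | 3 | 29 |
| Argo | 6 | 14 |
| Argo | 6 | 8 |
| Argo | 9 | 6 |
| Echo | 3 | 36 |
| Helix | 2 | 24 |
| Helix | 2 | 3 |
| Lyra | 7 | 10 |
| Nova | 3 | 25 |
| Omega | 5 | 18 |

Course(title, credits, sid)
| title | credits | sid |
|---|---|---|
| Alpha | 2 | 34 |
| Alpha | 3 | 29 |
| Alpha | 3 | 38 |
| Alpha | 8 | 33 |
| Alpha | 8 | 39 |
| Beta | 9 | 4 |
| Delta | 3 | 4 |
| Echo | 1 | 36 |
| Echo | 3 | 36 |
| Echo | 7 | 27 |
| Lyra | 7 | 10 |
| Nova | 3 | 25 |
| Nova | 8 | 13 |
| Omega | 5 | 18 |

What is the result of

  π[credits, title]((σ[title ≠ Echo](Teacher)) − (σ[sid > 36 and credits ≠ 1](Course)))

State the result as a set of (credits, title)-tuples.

{(2, Helix), (3, Alpha), (3, Nova), (5, Omega), (6, Argo), (7, Lyra), (9, Argo)}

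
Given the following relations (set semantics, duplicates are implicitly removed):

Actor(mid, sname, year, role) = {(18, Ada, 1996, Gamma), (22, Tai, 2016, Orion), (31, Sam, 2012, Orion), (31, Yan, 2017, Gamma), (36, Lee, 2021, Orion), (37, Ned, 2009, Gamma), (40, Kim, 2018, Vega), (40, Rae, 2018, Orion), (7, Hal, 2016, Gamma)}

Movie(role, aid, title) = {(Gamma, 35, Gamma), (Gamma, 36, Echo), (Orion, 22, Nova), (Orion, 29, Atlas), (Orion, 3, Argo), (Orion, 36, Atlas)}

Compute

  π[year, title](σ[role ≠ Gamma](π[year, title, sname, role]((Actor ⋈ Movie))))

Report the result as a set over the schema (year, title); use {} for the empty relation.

Natural join on role: {(18, Ada, 1996, Gamma, 35, Gamma), (18, Ada, 1996, Gamma, 36, Echo), (22, Tai, 2016, Orion, 22, Nova), (22, Tai, 2016, Orion, 29, Atlas), (22, Tai, 2016, Orion, 3, Argo), (22, Tai, 2016, Orion, 36, Atlas), (31, Sam, 2012, Orion, 22, Nova), (31, Sam, 2012, Orion, 29, Atlas), (31, Sam, 2012, Orion, 3, Argo), (31, Sam, 2012, Orion, 36, Atlas), (31, Yan, 2017, Gamma, 35, Gamma), (31, Yan, 2017, Gamma, 36, Echo), (36, Lee, 2021, Orion, 22, Nova), (36, Lee, 2021, Orion, 29, Atlas), (36, Lee, 2021, Orion, 3, Argo), (36, Lee, 2021, Orion, 36, Atlas), (37, Ned, 2009, Gamma, 35, Gamma), (37, Ned, 2009, Gamma, 36, Echo), (40, Rae, 2018, Orion, 22, Nova), (40, Rae, 2018, Orion, 29, Atlas), (40, Rae, 2018, Orion, 3, Argo), (40, Rae, 2018, Orion, 36, Atlas), (7, Hal, 2016, Gamma, 35, Gamma), (7, Hal, 2016, Gamma, 36, Echo)}
π[year, title, sname, role]: project onto (year, title, sname, role) (4 duplicate(s) eliminated) → {(1996, Echo, Ada, Gamma), (1996, Gamma, Ada, Gamma), (2009, Echo, Ned, Gamma), (2009, Gamma, Ned, Gamma), (2012, Argo, Sam, Orion), (2012, Atlas, Sam, Orion), (2012, Nova, Sam, Orion), (2016, Argo, Tai, Orion), (2016, Atlas, Tai, Orion), (2016, Echo, Hal, Gamma), (2016, Gamma, Hal, Gamma), (2016, Nova, Tai, Orion), (2017, Echo, Yan, Gamma), (2017, Gamma, Yan, Gamma), (2018, Argo, Rae, Orion), (2018, Atlas, Rae, Orion), (2018, Nova, Rae, Orion), (2021, Argo, Lee, Orion), (2021, Atlas, Lee, Orion), (2021, Nova, Lee, Orion)}
Selection role ≠ Gamma: {(2012, Argo, Sam, Orion), (2012, Atlas, Sam, Orion), (2012, Nova, Sam, Orion), (2016, Argo, Tai, Orion), (2016, Atlas, Tai, Orion), (2016, Nova, Tai, Orion), (2018, Argo, Rae, Orion), (2018, Atlas, Rae, Orion), (2018, Nova, Rae, Orion), (2021, Argo, Lee, Orion), (2021, Atlas, Lee, Orion), (2021, Nova, Lee, Orion)}
π[year, title]: project onto (year, title) → {(2012, Argo), (2012, Atlas), (2012, Nova), (2016, Argo), (2016, Atlas), (2016, Nova), (2018, Argo), (2018, Atlas), (2018, Nova), (2021, Argo), (2021, Atlas), (2021, Nova)}

{(2012, Argo), (2012, Atlas), (2012, Nova), (2016, Argo), (2016, Atlas), (2016, Nova), (2018, Argo), (2018, Atlas), (2018, Nova), (2021, Argo), (2021, Atlas), (2021, Nova)}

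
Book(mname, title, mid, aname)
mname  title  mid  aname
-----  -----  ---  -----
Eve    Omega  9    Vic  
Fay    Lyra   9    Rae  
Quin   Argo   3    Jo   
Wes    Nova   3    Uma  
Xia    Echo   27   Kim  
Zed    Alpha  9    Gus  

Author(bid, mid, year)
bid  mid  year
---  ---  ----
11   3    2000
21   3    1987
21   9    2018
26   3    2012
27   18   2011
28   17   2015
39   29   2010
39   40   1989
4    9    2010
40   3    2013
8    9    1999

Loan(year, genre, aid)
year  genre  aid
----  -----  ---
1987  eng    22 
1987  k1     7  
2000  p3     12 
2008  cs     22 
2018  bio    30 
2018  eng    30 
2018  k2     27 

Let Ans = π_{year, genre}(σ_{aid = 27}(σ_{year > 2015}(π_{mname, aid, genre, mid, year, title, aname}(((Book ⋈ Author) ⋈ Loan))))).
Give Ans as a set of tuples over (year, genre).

Natural join on mid: {(Eve, Omega, 9, Vic, 21, 2018), (Eve, Omega, 9, Vic, 4, 2010), (Eve, Omega, 9, Vic, 8, 1999), (Fay, Lyra, 9, Rae, 21, 2018), (Fay, Lyra, 9, Rae, 4, 2010), (Fay, Lyra, 9, Rae, 8, 1999), (Quin, Argo, 3, Jo, 11, 2000), (Quin, Argo, 3, Jo, 21, 1987), (Quin, Argo, 3, Jo, 26, 2012), (Quin, Argo, 3, Jo, 40, 2013), (Wes, Nova, 3, Uma, 11, 2000), (Wes, Nova, 3, Uma, 21, 1987), (Wes, Nova, 3, Uma, 26, 2012), (Wes, Nova, 3, Uma, 40, 2013), (Zed, Alpha, 9, Gus, 21, 2018), (Zed, Alpha, 9, Gus, 4, 2010), (Zed, Alpha, 9, Gus, 8, 1999)}
Natural join on year: {(Eve, Omega, 9, Vic, 21, 2018, bio, 30), (Eve, Omega, 9, Vic, 21, 2018, eng, 30), (Eve, Omega, 9, Vic, 21, 2018, k2, 27), (Fay, Lyra, 9, Rae, 21, 2018, bio, 30), (Fay, Lyra, 9, Rae, 21, 2018, eng, 30), (Fay, Lyra, 9, Rae, 21, 2018, k2, 27), (Quin, Argo, 3, Jo, 11, 2000, p3, 12), (Quin, Argo, 3, Jo, 21, 1987, eng, 22), (Quin, Argo, 3, Jo, 21, 1987, k1, 7), (Wes, Nova, 3, Uma, 11, 2000, p3, 12), (Wes, Nova, 3, Uma, 21, 1987, eng, 22), (Wes, Nova, 3, Uma, 21, 1987, k1, 7), (Zed, Alpha, 9, Gus, 21, 2018, bio, 30), (Zed, Alpha, 9, Gus, 21, 2018, eng, 30), (Zed, Alpha, 9, Gus, 21, 2018, k2, 27)}
Projecting to mname, aid, genre, mid, year, title, aname: {(Eve, 27, k2, 9, 2018, Omega, Vic), (Eve, 30, bio, 9, 2018, Omega, Vic), (Eve, 30, eng, 9, 2018, Omega, Vic), (Fay, 27, k2, 9, 2018, Lyra, Rae), (Fay, 30, bio, 9, 2018, Lyra, Rae), (Fay, 30, eng, 9, 2018, Lyra, Rae), (Quin, 12, p3, 3, 2000, Argo, Jo), (Quin, 22, eng, 3, 1987, Argo, Jo), (Quin, 7, k1, 3, 1987, Argo, Jo), (Wes, 12, p3, 3, 2000, Nova, Uma), (Wes, 22, eng, 3, 1987, Nova, Uma), (Wes, 7, k1, 3, 1987, Nova, Uma), (Zed, 27, k2, 9, 2018, Alpha, Gus), (Zed, 30, bio, 9, 2018, Alpha, Gus), (Zed, 30, eng, 9, 2018, Alpha, Gus)}
Selection year > 2015: {(Eve, 27, k2, 9, 2018, Omega, Vic), (Eve, 30, bio, 9, 2018, Omega, Vic), (Eve, 30, eng, 9, 2018, Omega, Vic), (Fay, 27, k2, 9, 2018, Lyra, Rae), (Fay, 30, bio, 9, 2018, Lyra, Rae), (Fay, 30, eng, 9, 2018, Lyra, Rae), (Zed, 27, k2, 9, 2018, Alpha, Gus), (Zed, 30, bio, 9, 2018, Alpha, Gus), (Zed, 30, eng, 9, 2018, Alpha, Gus)}
Selection aid = 27: {(Eve, 27, k2, 9, 2018, Omega, Vic), (Fay, 27, k2, 9, 2018, Lyra, Rae), (Zed, 27, k2, 9, 2018, Alpha, Gus)}
Projecting to year, genre (2 duplicate(s) eliminated): {(2018, k2)}

{(2018, k2)}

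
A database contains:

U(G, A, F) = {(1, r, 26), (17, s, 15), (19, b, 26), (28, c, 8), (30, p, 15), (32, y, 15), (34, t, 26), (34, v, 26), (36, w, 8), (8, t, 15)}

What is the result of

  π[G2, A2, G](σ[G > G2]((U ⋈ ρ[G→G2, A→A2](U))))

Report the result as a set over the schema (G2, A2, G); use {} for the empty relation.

ρ[G→G2, A→A2]: schema becomes (G2, A2, F); tuples unchanged.
Natural join on F: {(1, r, 26, 1, r), (1, r, 26, 19, b), (1, r, 26, 34, t), (1, r, 26, 34, v), (17, s, 15, 17, s), (17, s, 15, 30, p), (17, s, 15, 32, y), (17, s, 15, 8, t), (19, b, 26, 1, r), (19, b, 26, 19, b), (19, b, 26, 34, t), (19, b, 26, 34, v), (28, c, 8, 28, c), (28, c, 8, 36, w), (30, p, 15, 17, s), (30, p, 15, 30, p), (30, p, 15, 32, y), (30, p, 15, 8, t), (32, y, 15, 17, s), (32, y, 15, 30, p), (32, y, 15, 32, y), (32, y, 15, 8, t), (34, t, 26, 1, r), (34, t, 26, 19, b), (34, t, 26, 34, t), (34, t, 26, 34, v), (34, v, 26, 1, r), (34, v, 26, 19, b), (34, v, 26, 34, t), (34, v, 26, 34, v), (36, w, 8, 28, c), (36, w, 8, 36, w), (8, t, 15, 17, s), (8, t, 15, 30, p), (8, t, 15, 32, y), (8, t, 15, 8, t)}
σ[G > G2]: keep tuples satisfying G > G2 → {(17, s, 15, 8, t), (19, b, 26, 1, r), (30, p, 15, 17, s), (30, p, 15, 8, t), (32, y, 15, 17, s), (32, y, 15, 30, p), (32, y, 15, 8, t), (34, t, 26, 1, r), (34, t, 26, 19, b), (34, v, 26, 1, r), (34, v, 26, 19, b), (36, w, 8, 28, c)}
π_{G2, A2, G} gives {(1, r, 19), (1, r, 34), (17, s, 30), (17, s, 32), (19, b, 34), (28, c, 36), (30, p, 32), (8, t, 17), (8, t, 30), (8, t, 32)} (2 duplicate(s) eliminated).

{(1, r, 19), (1, r, 34), (17, s, 30), (17, s, 32), (19, b, 34), (28, c, 36), (30, p, 32), (8, t, 17), (8, t, 30), (8, t, 32)}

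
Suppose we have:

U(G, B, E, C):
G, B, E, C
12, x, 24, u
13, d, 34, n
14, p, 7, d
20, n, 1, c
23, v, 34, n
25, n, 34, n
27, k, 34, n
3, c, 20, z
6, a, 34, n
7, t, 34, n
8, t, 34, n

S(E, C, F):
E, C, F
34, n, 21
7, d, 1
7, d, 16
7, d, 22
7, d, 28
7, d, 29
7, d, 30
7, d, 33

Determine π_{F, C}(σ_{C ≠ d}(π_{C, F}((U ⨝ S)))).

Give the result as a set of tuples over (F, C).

Joining U and S on E, C yields {(13, d, 34, n, 21), (14, p, 7, d, 1), (14, p, 7, d, 16), (14, p, 7, d, 22), (14, p, 7, d, 28), (14, p, 7, d, 29), (14, p, 7, d, 30), (14, p, 7, d, 33), (23, v, 34, n, 21), (25, n, 34, n, 21), (27, k, 34, n, 21), (6, a, 34, n, 21), (7, t, 34, n, 21), (8, t, 34, n, 21)}.
Projecting to C, F (6 duplicate(s) eliminated): {(d, 1), (d, 16), (d, 22), (d, 28), (d, 29), (d, 30), (d, 33), (n, 21)}
Filtering on C ≠ d leaves {(n, 21)}.
Projecting to F, C: {(21, n)}

{(21, n)}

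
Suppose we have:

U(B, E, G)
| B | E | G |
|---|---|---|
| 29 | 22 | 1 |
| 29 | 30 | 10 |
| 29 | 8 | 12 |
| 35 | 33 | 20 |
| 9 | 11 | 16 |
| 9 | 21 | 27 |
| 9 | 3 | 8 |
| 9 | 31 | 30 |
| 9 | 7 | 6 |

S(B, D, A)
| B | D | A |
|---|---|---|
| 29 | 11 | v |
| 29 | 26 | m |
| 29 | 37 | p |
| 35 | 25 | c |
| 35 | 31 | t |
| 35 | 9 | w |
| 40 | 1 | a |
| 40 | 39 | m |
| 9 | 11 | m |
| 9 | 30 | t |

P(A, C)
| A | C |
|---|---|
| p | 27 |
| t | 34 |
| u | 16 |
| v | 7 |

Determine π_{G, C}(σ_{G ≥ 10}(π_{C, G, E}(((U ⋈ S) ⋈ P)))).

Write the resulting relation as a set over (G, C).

U ⋈ S (natural join on B): {(29, 22, 1, 11, v), (29, 22, 1, 26, m), (29, 22, 1, 37, p), (29, 30, 10, 11, v), (29, 30, 10, 26, m), (29, 30, 10, 37, p), (29, 8, 12, 11, v), (29, 8, 12, 26, m), (29, 8, 12, 37, p), (35, 33, 20, 25, c), (35, 33, 20, 31, t), (35, 33, 20, 9, w), (9, 11, 16, 11, m), (9, 11, 16, 30, t), (9, 21, 27, 11, m), (9, 21, 27, 30, t), (9, 3, 8, 11, m), (9, 3, 8, 30, t), (9, 31, 30, 11, m), (9, 31, 30, 30, t), (9, 7, 6, 11, m), (9, 7, 6, 30, t)}
(U ⋈ S) ⋈ P (natural join on A): {(29, 22, 1, 11, v, 7), (29, 22, 1, 37, p, 27), (29, 30, 10, 11, v, 7), (29, 30, 10, 37, p, 27), (29, 8, 12, 11, v, 7), (29, 8, 12, 37, p, 27), (35, 33, 20, 31, t, 34), (9, 11, 16, 30, t, 34), (9, 21, 27, 30, t, 34), (9, 3, 8, 30, t, 34), (9, 31, 30, 30, t, 34), (9, 7, 6, 30, t, 34)}
π_{C, G, E} gives {(27, 1, 22), (27, 10, 30), (27, 12, 8), (34, 16, 11), (34, 20, 33), (34, 27, 21), (34, 30, 31), (34, 6, 7), (34, 8, 3), (7, 1, 22), (7, 10, 30), (7, 12, 8)}.
Filtering on G ≥ 10 leaves {(27, 10, 30), (27, 12, 8), (34, 16, 11), (34, 20, 33), (34, 27, 21), (34, 30, 31), (7, 10, 30), (7, 12, 8)}.
π_{G, C} gives {(10, 27), (10, 7), (12, 27), (12, 7), (16, 34), (20, 34), (27, 34), (30, 34)}.

{(10, 27), (10, 7), (12, 27), (12, 7), (16, 34), (20, 34), (27, 34), (30, 34)}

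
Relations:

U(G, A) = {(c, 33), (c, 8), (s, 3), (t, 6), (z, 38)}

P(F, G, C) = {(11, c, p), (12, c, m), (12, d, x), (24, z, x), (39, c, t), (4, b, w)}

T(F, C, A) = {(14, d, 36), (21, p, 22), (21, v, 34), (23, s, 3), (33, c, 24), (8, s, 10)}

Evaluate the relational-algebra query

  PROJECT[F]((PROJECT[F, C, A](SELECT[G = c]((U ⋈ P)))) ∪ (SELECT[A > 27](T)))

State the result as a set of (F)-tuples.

{11, 12, 14, 21, 39}

U ⋈ P (natural join on G): {(c, 33, 11, p), (c, 33, 12, m), (c, 33, 39, t), (c, 8, 11, p), (c, 8, 12, m), (c, 8, 39, t), (z, 38, 24, x)}
Selection G = c: {(c, 33, 11, p), (c, 33, 12, m), (c, 33, 39, t), (c, 8, 11, p), (c, 8, 12, m), (c, 8, 39, t)}
π[F, C, A]: project onto (F, C, A) → {(11, p, 33), (11, p, 8), (12, m, 33), (12, m, 8), (39, t, 33), (39, t, 8)}
Selection A > 27: {(14, d, 36), (21, v, 34)}
Set union of the two operands is {(11, p, 33), (11, p, 8), (12, m, 33), (12, m, 8), (14, d, 36), (21, v, 34), (39, t, 33), (39, t, 8)}.
π[F]: project onto (F) (3 duplicate(s) eliminated) → {11, 12, 14, 21, 39}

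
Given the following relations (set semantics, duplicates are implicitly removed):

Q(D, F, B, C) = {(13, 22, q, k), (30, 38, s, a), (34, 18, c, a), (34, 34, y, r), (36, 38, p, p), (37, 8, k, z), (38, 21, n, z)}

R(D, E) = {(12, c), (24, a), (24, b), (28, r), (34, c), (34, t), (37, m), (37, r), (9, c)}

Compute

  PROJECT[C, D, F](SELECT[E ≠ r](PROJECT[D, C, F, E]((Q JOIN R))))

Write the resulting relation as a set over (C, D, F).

Natural join on D: {(34, 18, c, a, c), (34, 18, c, a, t), (34, 34, y, r, c), (34, 34, y, r, t), (37, 8, k, z, m), (37, 8, k, z, r)}
π_{D, C, F, E} gives {(34, a, 18, c), (34, a, 18, t), (34, r, 34, c), (34, r, 34, t), (37, z, 8, m), (37, z, 8, r)}.
σ[E ≠ r]: keep tuples satisfying E ≠ r → {(34, a, 18, c), (34, a, 18, t), (34, r, 34, c), (34, r, 34, t), (37, z, 8, m)}
π_{C, D, F} gives {(a, 34, 18), (r, 34, 34), (z, 37, 8)} (2 duplicate(s) eliminated).

{(a, 34, 18), (r, 34, 34), (z, 37, 8)}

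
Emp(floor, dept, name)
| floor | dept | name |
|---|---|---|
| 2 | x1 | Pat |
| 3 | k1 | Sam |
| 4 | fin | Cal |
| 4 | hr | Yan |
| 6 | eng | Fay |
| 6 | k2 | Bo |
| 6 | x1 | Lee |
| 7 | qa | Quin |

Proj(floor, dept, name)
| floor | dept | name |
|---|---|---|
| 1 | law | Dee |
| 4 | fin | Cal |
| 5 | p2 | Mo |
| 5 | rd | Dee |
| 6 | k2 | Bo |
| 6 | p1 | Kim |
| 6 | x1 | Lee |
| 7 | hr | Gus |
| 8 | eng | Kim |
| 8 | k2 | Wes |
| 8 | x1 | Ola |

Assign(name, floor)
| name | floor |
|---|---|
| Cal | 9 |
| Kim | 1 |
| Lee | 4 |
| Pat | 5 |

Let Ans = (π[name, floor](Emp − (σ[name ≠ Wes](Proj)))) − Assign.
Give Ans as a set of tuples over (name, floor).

Filtering on name ≠ Wes leaves {(1, law, Dee), (4, fin, Cal), (5, p2, Mo), (5, rd, Dee), (6, k2, Bo), (6, p1, Kim), (6, x1, Lee), (7, hr, Gus), (8, eng, Kim), (8, x1, Ola)}.
Taking the difference: {(2, x1, Pat), (3, k1, Sam), (4, hr, Yan), (6, eng, Fay), (7, qa, Quin)}
Projecting to name, floor: {(Fay, 6), (Pat, 2), (Quin, 7), (Sam, 3), (Yan, 4)}
Taking the difference: {(Fay, 6), (Pat, 2), (Quin, 7), (Sam, 3), (Yan, 4)}

{(Fay, 6), (Pat, 2), (Quin, 7), (Sam, 3), (Yan, 4)}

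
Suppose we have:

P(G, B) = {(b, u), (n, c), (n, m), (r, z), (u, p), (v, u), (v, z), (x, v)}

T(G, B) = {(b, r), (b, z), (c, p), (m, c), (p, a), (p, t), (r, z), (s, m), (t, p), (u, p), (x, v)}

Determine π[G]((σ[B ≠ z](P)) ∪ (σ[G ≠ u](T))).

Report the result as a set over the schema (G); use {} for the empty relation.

Selection B ≠ z: {(b, u), (n, c), (n, m), (u, p), (v, u), (x, v)}
Selection G ≠ u: {(b, r), (b, z), (c, p), (m, c), (p, a), (p, t), (r, z), (s, m), (t, p), (x, v)}
Union: {(b, u), (n, c), (n, m), (u, p), (v, u), (x, v)} with {(b, r), (b, z), (c, p), (m, c), (p, a), (p, t), (r, z), (s, m), (t, p), (x, v)} → {(b, r), (b, u), (b, z), (c, p), (m, c), (n, c), (n, m), (p, a), (p, t), (r, z), (s, m), (t, p), (u, p), (v, u), (x, v)}
Projecting to G (4 duplicate(s) eliminated): {b, c, m, n, p, r, s, t, u, v, x}

{b, c, m, n, p, r, s, t, u, v, x}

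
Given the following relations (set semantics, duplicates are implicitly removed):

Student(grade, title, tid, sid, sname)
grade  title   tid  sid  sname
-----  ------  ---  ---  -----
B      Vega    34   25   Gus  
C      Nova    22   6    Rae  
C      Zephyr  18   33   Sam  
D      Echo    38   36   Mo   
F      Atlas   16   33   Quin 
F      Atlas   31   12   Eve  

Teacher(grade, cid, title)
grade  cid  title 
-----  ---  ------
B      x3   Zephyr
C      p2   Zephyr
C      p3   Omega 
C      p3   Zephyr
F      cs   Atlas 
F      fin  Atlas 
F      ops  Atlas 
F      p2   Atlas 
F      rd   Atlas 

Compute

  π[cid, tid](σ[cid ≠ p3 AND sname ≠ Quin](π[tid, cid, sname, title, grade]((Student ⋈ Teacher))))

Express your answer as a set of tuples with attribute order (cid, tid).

Joining Student and Teacher on grade, title yields {(C, Zephyr, 18, 33, Sam, p2), (C, Zephyr, 18, 33, Sam, p3), (F, Atlas, 16, 33, Quin, cs), (F, Atlas, 16, 33, Quin, fin), (F, Atlas, 16, 33, Quin, ops), (F, Atlas, 16, 33, Quin, p2), (F, Atlas, 16, 33, Quin, rd), (F, Atlas, 31, 12, Eve, cs), (F, Atlas, 31, 12, Eve, fin), (F, Atlas, 31, 12, Eve, ops), (F, Atlas, 31, 12, Eve, p2), (F, Atlas, 31, 12, Eve, rd)}.
Projecting to tid, cid, sname, title, grade: {(16, cs, Quin, Atlas, F), (16, fin, Quin, Atlas, F), (16, ops, Quin, Atlas, F), (16, p2, Quin, Atlas, F), (16, rd, Quin, Atlas, F), (18, p2, Sam, Zephyr, C), (18, p3, Sam, Zephyr, C), (31, cs, Eve, Atlas, F), (31, fin, Eve, Atlas, F), (31, ops, Eve, Atlas, F), (31, p2, Eve, Atlas, F), (31, rd, Eve, Atlas, F)}
Apply σ_{cid ≠ p3 AND sname ≠ Quin}; surviving tuples: {(18, p2, Sam, Zephyr, C), (31, cs, Eve, Atlas, F), (31, fin, Eve, Atlas, F), (31, ops, Eve, Atlas, F), (31, p2, Eve, Atlas, F), (31, rd, Eve, Atlas, F)}
Projecting to cid, tid: {(cs, 31), (fin, 31), (ops, 31), (p2, 18), (p2, 31), (rd, 31)}

{(cs, 31), (fin, 31), (ops, 31), (p2, 18), (p2, 31), (rd, 31)}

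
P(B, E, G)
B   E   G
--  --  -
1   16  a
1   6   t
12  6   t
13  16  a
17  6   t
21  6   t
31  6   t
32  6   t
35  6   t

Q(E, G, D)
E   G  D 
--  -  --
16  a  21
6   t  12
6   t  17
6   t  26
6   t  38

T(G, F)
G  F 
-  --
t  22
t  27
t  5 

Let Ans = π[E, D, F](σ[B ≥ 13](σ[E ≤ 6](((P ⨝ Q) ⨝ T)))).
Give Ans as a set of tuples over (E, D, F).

{(6, 12, 22), (6, 12, 27), (6, 12, 5), (6, 17, 22), (6, 17, 27), (6, 17, 5), (6, 26, 22), (6, 26, 27), (6, 26, 5), (6, 38, 22), (6, 38, 27), (6, 38, 5)}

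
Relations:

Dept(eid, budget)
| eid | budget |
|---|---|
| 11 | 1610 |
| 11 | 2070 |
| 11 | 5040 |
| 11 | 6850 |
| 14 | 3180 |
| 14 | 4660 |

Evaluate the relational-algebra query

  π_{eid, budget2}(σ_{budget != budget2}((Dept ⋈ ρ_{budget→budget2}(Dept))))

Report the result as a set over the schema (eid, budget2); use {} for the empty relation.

ρ[budget→budget2]: schema becomes (eid, budget2); tuples unchanged.
Joining Dept and ρ_{budget→budget2}(Dept) on eid yields {(11, 1610, 1610), (11, 1610, 2070), (11, 1610, 5040), (11, 1610, 6850), (11, 2070, 1610), (11, 2070, 2070), (11, 2070, 5040), (11, 2070, 6850), (11, 5040, 1610), (11, 5040, 2070), (11, 5040, 5040), (11, 5040, 6850), (11, 6850, 1610), (11, 6850, 2070), (11, 6850, 5040), (11, 6850, 6850), (14, 3180, 3180), (14, 3180, 4660), (14, 4660, 3180), (14, 4660, 4660)}.
Filtering on budget != budget2 leaves {(11, 1610, 2070), (11, 1610, 5040), (11, 1610, 6850), (11, 2070, 1610), (11, 2070, 5040), (11, 2070, 6850), (11, 5040, 1610), (11, 5040, 2070), (11, 5040, 6850), (11, 6850, 1610), (11, 6850, 2070), (11, 6850, 5040), (14, 3180, 4660), (14, 4660, 3180)}.
π[eid, budget2]: project onto (eid, budget2) (8 duplicate(s) eliminated) → {(11, 1610), (11, 2070), (11, 5040), (11, 6850), (14, 3180), (14, 4660)}

{(11, 1610), (11, 2070), (11, 5040), (11, 6850), (14, 3180), (14, 4660)}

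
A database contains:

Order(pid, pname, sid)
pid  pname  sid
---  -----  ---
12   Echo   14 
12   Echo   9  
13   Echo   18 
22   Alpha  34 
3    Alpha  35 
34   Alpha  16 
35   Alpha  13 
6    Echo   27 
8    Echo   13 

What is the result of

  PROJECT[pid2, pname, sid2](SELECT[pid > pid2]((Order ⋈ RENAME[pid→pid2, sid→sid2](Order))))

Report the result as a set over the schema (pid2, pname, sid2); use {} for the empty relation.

{(12, Echo, 14), (12, Echo, 9), (22, Alpha, 34), (3, Alpha, 35), (34, Alpha, 16), (6, Echo, 27), (8, Echo, 13)}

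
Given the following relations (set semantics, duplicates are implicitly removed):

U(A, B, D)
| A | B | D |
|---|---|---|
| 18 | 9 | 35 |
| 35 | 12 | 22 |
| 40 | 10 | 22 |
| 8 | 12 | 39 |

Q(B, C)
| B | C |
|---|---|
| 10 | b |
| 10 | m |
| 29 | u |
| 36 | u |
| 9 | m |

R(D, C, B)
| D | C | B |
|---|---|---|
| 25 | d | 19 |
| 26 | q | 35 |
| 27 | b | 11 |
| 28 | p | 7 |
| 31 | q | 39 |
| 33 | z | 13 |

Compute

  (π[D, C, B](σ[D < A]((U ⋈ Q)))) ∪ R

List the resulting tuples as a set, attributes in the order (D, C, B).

{(22, b, 10), (22, m, 10), (25, d, 19), (26, q, 35), (27, b, 11), (28, p, 7), (31, q, 39), (33, z, 13)}

Natural join on B: {(18, 9, 35, m), (40, 10, 22, b), (40, 10, 22, m)}
Apply σ_{D < A}; surviving tuples: {(40, 10, 22, b), (40, 10, 22, m)}
π_{D, C, B} gives {(22, b, 10), (22, m, 10)}.
Union: {(22, b, 10), (22, m, 10)} with {(25, d, 19), (26, q, 35), (27, b, 11), (28, p, 7), (31, q, 39), (33, z, 13)} → {(22, b, 10), (22, m, 10), (25, d, 19), (26, q, 35), (27, b, 11), (28, p, 7), (31, q, 39), (33, z, 13)}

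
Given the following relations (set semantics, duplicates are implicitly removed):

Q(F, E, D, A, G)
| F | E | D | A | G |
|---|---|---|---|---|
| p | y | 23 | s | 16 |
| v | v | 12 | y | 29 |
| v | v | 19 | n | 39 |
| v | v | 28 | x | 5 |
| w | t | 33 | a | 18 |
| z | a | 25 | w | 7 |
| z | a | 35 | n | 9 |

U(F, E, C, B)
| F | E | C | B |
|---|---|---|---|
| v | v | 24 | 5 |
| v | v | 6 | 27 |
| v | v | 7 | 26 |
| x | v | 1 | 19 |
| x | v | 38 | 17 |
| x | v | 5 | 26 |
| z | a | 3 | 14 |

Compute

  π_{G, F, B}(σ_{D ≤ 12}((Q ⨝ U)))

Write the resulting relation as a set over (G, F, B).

{(29, v, 26), (29, v, 27), (29, v, 5)}

Q ⋈ U (natural join on F, E): {(v, v, 12, y, 29, 24, 5), (v, v, 12, y, 29, 6, 27), (v, v, 12, y, 29, 7, 26), (v, v, 19, n, 39, 24, 5), (v, v, 19, n, 39, 6, 27), (v, v, 19, n, 39, 7, 26), (v, v, 28, x, 5, 24, 5), (v, v, 28, x, 5, 6, 27), (v, v, 28, x, 5, 7, 26), (z, a, 25, w, 7, 3, 14), (z, a, 35, n, 9, 3, 14)}
Apply σ_{D ≤ 12}; surviving tuples: {(v, v, 12, y, 29, 24, 5), (v, v, 12, y, 29, 6, 27), (v, v, 12, y, 29, 7, 26)}
Keep only column(s) G, F, B: {(29, v, 26), (29, v, 27), (29, v, 5)}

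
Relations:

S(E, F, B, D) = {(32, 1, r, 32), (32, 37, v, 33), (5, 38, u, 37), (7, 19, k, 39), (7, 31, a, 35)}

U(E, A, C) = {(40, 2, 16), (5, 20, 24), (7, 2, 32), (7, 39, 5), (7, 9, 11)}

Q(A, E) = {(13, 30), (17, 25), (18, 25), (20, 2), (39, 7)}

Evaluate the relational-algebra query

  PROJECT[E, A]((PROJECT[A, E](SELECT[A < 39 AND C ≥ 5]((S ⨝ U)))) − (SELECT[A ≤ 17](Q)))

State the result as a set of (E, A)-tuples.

{(5, 20), (7, 2), (7, 9)}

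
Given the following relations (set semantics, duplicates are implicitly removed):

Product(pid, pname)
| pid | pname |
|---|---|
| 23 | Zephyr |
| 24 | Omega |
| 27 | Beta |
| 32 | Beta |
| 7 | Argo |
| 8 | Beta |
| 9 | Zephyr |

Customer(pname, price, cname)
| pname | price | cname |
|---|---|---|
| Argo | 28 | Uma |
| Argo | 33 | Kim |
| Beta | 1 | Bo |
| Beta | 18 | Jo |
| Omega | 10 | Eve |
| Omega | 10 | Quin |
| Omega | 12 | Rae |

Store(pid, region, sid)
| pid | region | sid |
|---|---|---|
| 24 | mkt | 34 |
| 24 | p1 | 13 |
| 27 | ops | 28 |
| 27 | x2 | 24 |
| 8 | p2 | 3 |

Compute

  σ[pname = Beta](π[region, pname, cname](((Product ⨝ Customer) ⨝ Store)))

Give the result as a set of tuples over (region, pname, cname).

Joining Product and Customer on pname yields {(24, Omega, 10, Eve), (24, Omega, 10, Quin), (24, Omega, 12, Rae), (27, Beta, 1, Bo), (27, Beta, 18, Jo), (32, Beta, 1, Bo), (32, Beta, 18, Jo), (7, Argo, 28, Uma), (7, Argo, 33, Kim), (8, Beta, 1, Bo), (8, Beta, 18, Jo)}.
Joining (Product ⨝ Customer) and Store on pid yields {(24, Omega, 10, Eve, mkt, 34), (24, Omega, 10, Eve, p1, 13), (24, Omega, 10, Quin, mkt, 34), (24, Omega, 10, Quin, p1, 13), (24, Omega, 12, Rae, mkt, 34), (24, Omega, 12, Rae, p1, 13), (27, Beta, 1, Bo, ops, 28), (27, Beta, 1, Bo, x2, 24), (27, Beta, 18, Jo, ops, 28), (27, Beta, 18, Jo, x2, 24), (8, Beta, 1, Bo, p2, 3), (8, Beta, 18, Jo, p2, 3)}.
π_{region, pname, cname} gives {(mkt, Omega, Eve), (mkt, Omega, Quin), (mkt, Omega, Rae), (ops, Beta, Bo), (ops, Beta, Jo), (p1, Omega, Eve), (p1, Omega, Quin), (p1, Omega, Rae), (p2, Beta, Bo), (p2, Beta, Jo), (x2, Beta, Bo), (x2, Beta, Jo)}.
Apply σ_{pname = Beta}; surviving tuples: {(ops, Beta, Bo), (ops, Beta, Jo), (p2, Beta, Bo), (p2, Beta, Jo), (x2, Beta, Bo), (x2, Beta, Jo)}

{(ops, Beta, Bo), (ops, Beta, Jo), (p2, Beta, Bo), (p2, Beta, Jo), (x2, Beta, Bo), (x2, Beta, Jo)}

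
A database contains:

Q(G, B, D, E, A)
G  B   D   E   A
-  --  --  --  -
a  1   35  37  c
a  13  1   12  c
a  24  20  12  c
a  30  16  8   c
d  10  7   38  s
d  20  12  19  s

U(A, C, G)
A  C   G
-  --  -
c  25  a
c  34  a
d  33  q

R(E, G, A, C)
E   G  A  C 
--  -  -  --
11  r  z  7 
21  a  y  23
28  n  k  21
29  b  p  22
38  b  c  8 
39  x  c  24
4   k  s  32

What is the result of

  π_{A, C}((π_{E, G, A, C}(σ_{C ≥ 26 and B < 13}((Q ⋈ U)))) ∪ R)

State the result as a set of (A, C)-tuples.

Joining Q and U on G, A yields {(a, 1, 35, 37, c, 25), (a, 1, 35, 37, c, 34), (a, 13, 1, 12, c, 25), (a, 13, 1, 12, c, 34), (a, 24, 20, 12, c, 25), (a, 24, 20, 12, c, 34), (a, 30, 16, 8, c, 25), (a, 30, 16, 8, c, 34)}.
Selection C ≥ 26 and B < 13: {(a, 1, 35, 37, c, 34)}
Keep only column(s) E, G, A, C: {(37, a, c, 34)}
Taking the union: {(11, r, z, 7), (21, a, y, 23), (28, n, k, 21), (29, b, p, 22), (37, a, c, 34), (38, b, c, 8), (39, x, c, 24), (4, k, s, 32)}
Keep only column(s) A, C: {(c, 24), (c, 34), (c, 8), (k, 21), (p, 22), (s, 32), (y, 23), (z, 7)}

{(c, 24), (c, 34), (c, 8), (k, 21), (p, 22), (s, 32), (y, 23), (z, 7)}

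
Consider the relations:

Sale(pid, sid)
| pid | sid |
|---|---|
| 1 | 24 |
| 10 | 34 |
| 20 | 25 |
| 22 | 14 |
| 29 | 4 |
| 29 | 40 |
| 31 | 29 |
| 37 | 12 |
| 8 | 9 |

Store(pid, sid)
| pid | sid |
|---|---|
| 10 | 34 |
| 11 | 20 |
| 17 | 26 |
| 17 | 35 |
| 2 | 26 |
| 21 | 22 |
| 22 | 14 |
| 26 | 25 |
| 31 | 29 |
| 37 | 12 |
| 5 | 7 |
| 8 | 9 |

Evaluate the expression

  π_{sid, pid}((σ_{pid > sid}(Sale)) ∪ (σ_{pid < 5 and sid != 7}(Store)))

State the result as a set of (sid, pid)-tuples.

{(12, 37), (14, 22), (26, 2), (29, 31), (4, 29)}

σ[pid > sid]: keep tuples satisfying pid > sid → {(22, 14), (29, 4), (31, 29), (37, 12)}
σ[pid < 5 and sid != 7]: keep tuples satisfying pid < 5 and sid != 7 → {(2, 26)}
Taking the union: {(2, 26), (22, 14), (29, 4), (31, 29), (37, 12)}
Keep only column(s) sid, pid: {(12, 37), (14, 22), (26, 2), (29, 31), (4, 29)}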